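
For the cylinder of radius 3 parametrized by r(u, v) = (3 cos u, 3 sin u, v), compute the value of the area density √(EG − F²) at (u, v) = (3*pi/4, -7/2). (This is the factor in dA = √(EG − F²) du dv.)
√(EG − F²)|_{(3*pi/4, -7/2)} = 3

E = 9, F = 0, G = 1, so EG − F² = 9. Taking the positive square root: √(EG − F²) = 3. At (u, v) = (3*pi/4, -7/2): 3.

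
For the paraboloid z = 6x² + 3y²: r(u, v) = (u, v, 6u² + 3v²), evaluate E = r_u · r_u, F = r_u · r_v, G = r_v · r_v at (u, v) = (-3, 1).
E = 1297;  F = -216;  G = 37

Partials: r_u = (1, 0, 12*u), r_v = (0, 1, 6*v). As functions of (u, v):
  E = r_u · r_u = 144*u^2 + 1,
  F = r_u · r_v = 72*u*v,
  G = r_v · r_v = 36*v^2 + 1.
Evaluating at (u, v) = (-3, 1): E = 1297, F = -216, G = 37.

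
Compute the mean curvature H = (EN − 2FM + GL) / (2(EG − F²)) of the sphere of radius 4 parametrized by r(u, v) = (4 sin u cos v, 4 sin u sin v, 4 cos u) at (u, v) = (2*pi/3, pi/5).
H = -1/4

With E = 16, F = 0, G = 16*sin(u)^2, L = -4*sin(u)/Abs(sin(u)), M = 0, N = -4*sin(u)^3/Abs(sin(u)), assemble
  H = (EN − 2FM + GL) / (2(EG − F²)) = -sin(u)/(4*Abs(sin(u))).
At (u, v) = (2*pi/3, pi/5): H = -1/4.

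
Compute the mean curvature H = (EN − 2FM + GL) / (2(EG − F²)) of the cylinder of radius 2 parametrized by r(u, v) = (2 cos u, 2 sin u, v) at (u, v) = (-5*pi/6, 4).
H = -1/4

With E = 4, F = 0, G = 1, L = -2, M = 0, N = 0, assemble
  H = (EN − 2FM + GL) / (2(EG − F²)) = -1/4.
At (u, v) = (-5*pi/6, 4): H = -1/4.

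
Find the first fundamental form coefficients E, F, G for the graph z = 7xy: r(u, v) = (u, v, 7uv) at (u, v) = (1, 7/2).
E = 2405/4;  F = 343/2;  G = 50

Partials: r_u = (1, 0, 7*v), r_v = (0, 1, 7*u). As functions of (u, v):
  E = r_u · r_u = 49*v^2 + 1,
  F = r_u · r_v = 49*u*v,
  G = r_v · r_v = 49*u^2 + 1.
Evaluating at (u, v) = (1, 7/2): E = 2405/4, F = 343/2, G = 50.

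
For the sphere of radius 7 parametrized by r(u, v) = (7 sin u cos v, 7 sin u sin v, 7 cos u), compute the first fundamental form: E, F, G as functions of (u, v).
E = 49;  F = 0;  G = 49*sin(u)^2

Compute partials: r_u = (7*cos(u)*cos(v), 7*sin(v)*cos(u), -7*sin(u)), r_v = (-7*sin(u)*sin(v), 7*sin(u)*cos(v), 0). Then
  E = r_u · r_u = 49,
  F = r_u · r_v = 0,
  G = r_v · r_v = 49*sin(u)^2.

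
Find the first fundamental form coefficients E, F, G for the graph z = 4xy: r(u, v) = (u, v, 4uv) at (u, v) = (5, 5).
E = 401;  F = 400;  G = 401

Partials: r_u = (1, 0, 4*v), r_v = (0, 1, 4*u). As functions of (u, v):
  E = r_u · r_u = 16*v^2 + 1,
  F = r_u · r_v = 16*u*v,
  G = r_v · r_v = 16*u^2 + 1.
Evaluating at (u, v) = (5, 5): E = 401, F = 400, G = 401.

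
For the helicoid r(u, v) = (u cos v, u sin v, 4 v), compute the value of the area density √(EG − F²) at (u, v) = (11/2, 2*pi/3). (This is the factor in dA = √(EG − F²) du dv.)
√(EG − F²)|_{(11/2, 2*pi/3)} = sqrt(185)/2

E = 1, F = 0, G = u^2 + 16, so EG − F² = u^2 + 16. Taking the positive square root: √(EG − F²) = sqrt(u^2 + 16). At (u, v) = (11/2, 2*pi/3): sqrt(185)/2.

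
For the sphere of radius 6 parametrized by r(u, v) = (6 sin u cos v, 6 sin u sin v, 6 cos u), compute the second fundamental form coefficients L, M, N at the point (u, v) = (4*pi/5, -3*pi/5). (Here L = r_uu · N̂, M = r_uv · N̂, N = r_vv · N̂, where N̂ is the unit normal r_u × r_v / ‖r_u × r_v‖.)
L = -6;  M = 0;  N = -15/4 + 3*sqrt(5)/4

Compute the unit normal N̂(u, v) = (sin(u)^2*cos(v)/Abs(sin(u)), sin(u)^2*sin(v)/Abs(sin(u)), sin(2*u)/(2*Abs(sin(u)))), and the second partials r_uu, r_uv, r_vv. Take dot products:
  L(u, v) = r_uu · N̂ = -6*sin(u)/Abs(sin(u)),
  M(u, v) = r_uv · N̂ = 0,
  N(u, v) = r_vv · N̂ = -6*sin(u)^3/Abs(sin(u)).
Evaluating at (u, v) = (4*pi/5, -3*pi/5):
  L = -6, M = 0, N = -15/4 + 3*sqrt(5)/4.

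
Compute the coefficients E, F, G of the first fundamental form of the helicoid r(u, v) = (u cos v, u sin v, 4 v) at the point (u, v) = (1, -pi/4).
E = 1;  F = 0;  G = 17

Partials: r_u = (cos(v), sin(v), 0), r_v = (-u*sin(v), u*cos(v), 4). As functions of (u, v):
  E = r_u · r_u = 1,
  F = r_u · r_v = 0,
  G = r_v · r_v = u^2 + 16.
Evaluating at (u, v) = (1, -pi/4): E = 1, F = 0, G = 17.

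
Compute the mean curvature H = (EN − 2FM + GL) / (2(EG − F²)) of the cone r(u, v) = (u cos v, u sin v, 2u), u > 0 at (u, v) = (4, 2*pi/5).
H = sqrt(5)/20

With E = 5, F = 0, G = u^2, L = 0, M = 0, N = 2*sqrt(5)*u^2/(5*Abs(u)), assemble
  H = (EN − 2FM + GL) / (2(EG − F²)) = sqrt(5)/(5*Abs(u)).
At (u, v) = (4, 2*pi/5): H = sqrt(5)/20.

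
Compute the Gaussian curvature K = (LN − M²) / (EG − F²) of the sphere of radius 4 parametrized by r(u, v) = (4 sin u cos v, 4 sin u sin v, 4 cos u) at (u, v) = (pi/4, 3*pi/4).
K = 1/16

Coefficients of the first fundamental form: E = 16, F = 0, G = 16*sin(u)^2.
Coefficients of the second fundamental form: L = -4*sin(u)/Abs(sin(u)), M = 0, N = -4*sin(u)^3/Abs(sin(u)).
Assemble K = (LN − M²)/(EG − F²) = 1/16. At (u, v) = (pi/4, 3*pi/4): K = 1/16.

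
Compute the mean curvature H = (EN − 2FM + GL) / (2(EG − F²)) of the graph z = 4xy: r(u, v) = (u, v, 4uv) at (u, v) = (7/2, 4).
H = -896*sqrt(453)/205209

With E = 16*v^2 + 1, F = 16*u*v, G = 16*u^2 + 1, L = 0, M = 4/sqrt(16*u^2 + 16*v^2 + 1), N = 0, assemble
  H = (EN − 2FM + GL) / (2(EG − F²)) = -64*u*v/(16*u^2 + 16*v^2 + 1)^(3/2).
At (u, v) = (7/2, 4): H = -896*sqrt(453)/205209.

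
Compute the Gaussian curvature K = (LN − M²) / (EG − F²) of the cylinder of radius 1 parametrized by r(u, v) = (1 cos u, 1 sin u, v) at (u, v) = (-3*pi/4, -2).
K = 0

Coefficients of the first fundamental form: E = 1, F = 0, G = 1.
Coefficients of the second fundamental form: L = -1, M = 0, N = 0.
Assemble K = (LN − M²)/(EG − F²) = 0. At (u, v) = (-3*pi/4, -2): K = 0.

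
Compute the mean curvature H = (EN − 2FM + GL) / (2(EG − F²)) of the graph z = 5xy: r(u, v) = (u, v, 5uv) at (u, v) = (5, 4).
H = -625*sqrt(114)/87723

With E = 25*v^2 + 1, F = 25*u*v, G = 25*u^2 + 1, L = 0, M = 5/sqrt(25*u^2 + 25*v^2 + 1), N = 0, assemble
  H = (EN − 2FM + GL) / (2(EG − F²)) = -125*u*v/(25*u^2 + 25*v^2 + 1)^(3/2).
At (u, v) = (5, 4): H = -625*sqrt(114)/87723.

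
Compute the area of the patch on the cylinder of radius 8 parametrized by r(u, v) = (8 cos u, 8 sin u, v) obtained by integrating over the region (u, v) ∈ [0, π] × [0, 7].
Area = 56*pi

Area = ∫∫ √(EG − F²) du dv with √(EG − F²) = 8. Integrating over [0, π] × [0, 7] gives 56*pi.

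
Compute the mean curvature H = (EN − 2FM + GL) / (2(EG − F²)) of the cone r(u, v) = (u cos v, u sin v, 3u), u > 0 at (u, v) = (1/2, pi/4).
H = 3*sqrt(10)/10

With E = 10, F = 0, G = u^2, L = 0, M = 0, N = 3*sqrt(10)*u^2/(10*Abs(u)), assemble
  H = (EN − 2FM + GL) / (2(EG − F²)) = 3*sqrt(10)/(20*Abs(u)).
At (u, v) = (1/2, pi/4): H = 3*sqrt(10)/10.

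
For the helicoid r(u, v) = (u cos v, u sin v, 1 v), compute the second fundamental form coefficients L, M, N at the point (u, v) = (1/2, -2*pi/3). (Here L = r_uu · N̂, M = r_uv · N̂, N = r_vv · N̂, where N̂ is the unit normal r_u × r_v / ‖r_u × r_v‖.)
L = 0;  M = -2*sqrt(5)/5;  N = 0

Compute the unit normal N̂(u, v) = (sin(v)/sqrt(u^2 + 1), -cos(v)/sqrt(u^2 + 1), u/sqrt(u^2 + 1)), and the second partials r_uu, r_uv, r_vv. Take dot products:
  L(u, v) = r_uu · N̂ = 0,
  M(u, v) = r_uv · N̂ = -1/sqrt(u^2 + 1),
  N(u, v) = r_vv · N̂ = 0.
Evaluating at (u, v) = (1/2, -2*pi/3):
  L = 0, M = -2*sqrt(5)/5, N = 0.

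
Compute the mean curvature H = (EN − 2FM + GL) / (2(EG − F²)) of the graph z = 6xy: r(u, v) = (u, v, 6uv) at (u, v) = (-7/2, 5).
H = 945*sqrt(1342)/450241

With E = 36*v^2 + 1, F = 36*u*v, G = 36*u^2 + 1, L = 0, M = 6/sqrt(36*u^2 + 36*v^2 + 1), N = 0, assemble
  H = (EN − 2FM + GL) / (2(EG − F²)) = -216*u*v/(36*u^2 + 36*v^2 + 1)^(3/2).
At (u, v) = (-7/2, 5): H = 945*sqrt(1342)/450241.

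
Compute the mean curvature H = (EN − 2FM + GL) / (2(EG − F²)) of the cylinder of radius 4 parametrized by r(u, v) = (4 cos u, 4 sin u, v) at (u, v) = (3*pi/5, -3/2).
H = -1/8

With E = 16, F = 0, G = 1, L = -4, M = 0, N = 0, assemble
  H = (EN − 2FM + GL) / (2(EG − F²)) = -1/8.
At (u, v) = (3*pi/5, -3/2): H = -1/8.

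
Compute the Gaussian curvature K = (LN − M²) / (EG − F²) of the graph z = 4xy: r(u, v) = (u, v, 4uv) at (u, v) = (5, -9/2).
K = -16/525625

Coefficients of the first fundamental form: E = 16*v^2 + 1, F = 16*u*v, G = 16*u^2 + 1.
Coefficients of the second fundamental form: L = 0, M = 4/sqrt(16*u^2 + 16*v^2 + 1), N = 0.
Assemble K = (LN − M²)/(EG − F²) = -16/(256*u^4 + 512*u^2*v^2 + 32*u^2 + 256*v^4 + 32*v^2 + 1). At (u, v) = (5, -9/2): K = -16/525625.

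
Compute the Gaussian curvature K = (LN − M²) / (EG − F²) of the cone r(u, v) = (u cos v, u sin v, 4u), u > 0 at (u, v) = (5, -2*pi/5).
K = 0

Coefficients of the first fundamental form: E = 17, F = 0, G = u^2.
Coefficients of the second fundamental form: L = 0, M = 0, N = 4*sqrt(17)*u^2/(17*Abs(u)).
Assemble K = (LN − M²)/(EG − F²) = 0. At (u, v) = (5, -2*pi/5): K = 0.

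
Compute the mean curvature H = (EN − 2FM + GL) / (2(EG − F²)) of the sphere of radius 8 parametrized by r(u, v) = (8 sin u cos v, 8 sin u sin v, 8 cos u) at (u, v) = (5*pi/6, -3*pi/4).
H = -1/8

With E = 64, F = 0, G = 64*sin(u)^2, L = -8*sin(u)/Abs(sin(u)), M = 0, N = -8*sin(u)^3/Abs(sin(u)), assemble
  H = (EN − 2FM + GL) / (2(EG − F²)) = -sin(u)/(8*Abs(sin(u))).
At (u, v) = (5*pi/6, -3*pi/4): H = -1/8.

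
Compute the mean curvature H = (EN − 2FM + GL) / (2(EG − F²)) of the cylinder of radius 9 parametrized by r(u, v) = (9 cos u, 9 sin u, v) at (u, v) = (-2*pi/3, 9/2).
H = -1/18

With E = 81, F = 0, G = 1, L = -9, M = 0, N = 0, assemble
  H = (EN − 2FM + GL) / (2(EG − F²)) = -1/18.
At (u, v) = (-2*pi/3, 9/2): H = -1/18.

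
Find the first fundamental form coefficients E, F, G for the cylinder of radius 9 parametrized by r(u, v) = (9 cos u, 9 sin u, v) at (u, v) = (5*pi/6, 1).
E = 81;  F = 0;  G = 1

Partials: r_u = (-9*sin(u), 9*cos(u), 0), r_v = (0, 0, 1). As functions of (u, v):
  E = r_u · r_u = 81,
  F = r_u · r_v = 0,
  G = r_v · r_v = 1.
Evaluating at (u, v) = (5*pi/6, 1): E = 81, F = 0, G = 1.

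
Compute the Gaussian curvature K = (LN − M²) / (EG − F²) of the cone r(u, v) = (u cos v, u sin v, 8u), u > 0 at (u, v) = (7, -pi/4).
K = 0

Coefficients of the first fundamental form: E = 65, F = 0, G = u^2.
Coefficients of the second fundamental form: L = 0, M = 0, N = 8*sqrt(65)*u^2/(65*Abs(u)).
Assemble K = (LN − M²)/(EG − F²) = 0. At (u, v) = (7, -pi/4): K = 0.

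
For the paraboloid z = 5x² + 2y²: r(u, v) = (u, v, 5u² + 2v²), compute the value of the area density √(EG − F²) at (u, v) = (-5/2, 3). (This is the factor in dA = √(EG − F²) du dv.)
√(EG − F²)|_{(-5/2, 3)} = sqrt(770)

E = 100*u^2 + 1, F = 40*u*v, G = 16*v^2 + 1, so EG − F² = 100*u^2 + 16*v^2 + 1. Taking the positive square root: √(EG − F²) = sqrt(100*u^2 + 16*v^2 + 1). At (u, v) = (-5/2, 3): sqrt(770).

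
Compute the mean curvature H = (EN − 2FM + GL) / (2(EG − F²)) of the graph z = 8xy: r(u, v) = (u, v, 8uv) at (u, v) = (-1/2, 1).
H = 256/729

With E = 64*v^2 + 1, F = 64*u*v, G = 64*u^2 + 1, L = 0, M = 8/sqrt(64*u^2 + 64*v^2 + 1), N = 0, assemble
  H = (EN − 2FM + GL) / (2(EG − F²)) = -512*u*v/(64*u^2 + 64*v^2 + 1)^(3/2).
At (u, v) = (-1/2, 1): H = 256/729.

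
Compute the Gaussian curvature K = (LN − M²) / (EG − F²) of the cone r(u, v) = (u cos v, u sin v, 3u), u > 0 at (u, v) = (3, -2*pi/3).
K = 0

Coefficients of the first fundamental form: E = 10, F = 0, G = u^2.
Coefficients of the second fundamental form: L = 0, M = 0, N = 3*sqrt(10)*u^2/(10*Abs(u)).
Assemble K = (LN − M²)/(EG − F²) = 0. At (u, v) = (3, -2*pi/3): K = 0.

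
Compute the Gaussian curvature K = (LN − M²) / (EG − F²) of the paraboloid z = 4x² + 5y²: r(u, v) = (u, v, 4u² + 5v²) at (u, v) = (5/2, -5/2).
K = 20/263169

Coefficients of the first fundamental form: E = 64*u^2 + 1, F = 80*u*v, G = 100*v^2 + 1.
Coefficients of the second fundamental form: L = 8/sqrt(64*u^2 + 100*v^2 + 1), M = 0, N = 10/sqrt(64*u^2 + 100*v^2 + 1).
Assemble K = (LN − M²)/(EG − F²) = 80/(4096*u^4 + 12800*u^2*v^2 + 128*u^2 + 10000*v^4 + 200*v^2 + 1). At (u, v) = (5/2, -5/2): K = 20/263169.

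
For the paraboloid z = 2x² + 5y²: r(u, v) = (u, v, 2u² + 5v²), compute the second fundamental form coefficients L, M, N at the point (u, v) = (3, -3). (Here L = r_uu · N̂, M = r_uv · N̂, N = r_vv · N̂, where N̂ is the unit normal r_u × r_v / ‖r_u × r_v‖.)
L = 4*sqrt(1045)/1045;  M = 0;  N = 2*sqrt(1045)/209

Compute the unit normal N̂(u, v) = (-4*u/sqrt(16*u^2 + 100*v^2 + 1), -10*v/sqrt(16*u^2 + 100*v^2 + 1), 1/sqrt(16*u^2 + 100*v^2 + 1)), and the second partials r_uu, r_uv, r_vv. Take dot products:
  L(u, v) = r_uu · N̂ = 4/sqrt(16*u^2 + 100*v^2 + 1),
  M(u, v) = r_uv · N̂ = 0,
  N(u, v) = r_vv · N̂ = 10/sqrt(16*u^2 + 100*v^2 + 1).
Evaluating at (u, v) = (3, -3):
  L = 4*sqrt(1045)/1045, M = 0, N = 2*sqrt(1045)/209.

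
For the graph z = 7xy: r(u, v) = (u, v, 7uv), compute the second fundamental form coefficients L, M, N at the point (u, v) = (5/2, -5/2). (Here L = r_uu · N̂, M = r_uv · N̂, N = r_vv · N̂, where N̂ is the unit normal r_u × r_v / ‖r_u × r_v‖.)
L = 0;  M = 7*sqrt(2454)/1227;  N = 0

Compute the unit normal N̂(u, v) = (-7*v/sqrt(49*u^2 + 49*v^2 + 1), -7*u/sqrt(49*u^2 + 49*v^2 + 1), 1/sqrt(49*u^2 + 49*v^2 + 1)), and the second partials r_uu, r_uv, r_vv. Take dot products:
  L(u, v) = r_uu · N̂ = 0,
  M(u, v) = r_uv · N̂ = 7/sqrt(49*u^2 + 49*v^2 + 1),
  N(u, v) = r_vv · N̂ = 0.
Evaluating at (u, v) = (5/2, -5/2):
  L = 0, M = 7*sqrt(2454)/1227, N = 0.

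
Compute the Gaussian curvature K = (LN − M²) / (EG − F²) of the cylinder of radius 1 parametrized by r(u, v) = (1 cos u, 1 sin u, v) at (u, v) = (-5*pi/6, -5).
K = 0

Coefficients of the first fundamental form: E = 1, F = 0, G = 1.
Coefficients of the second fundamental form: L = -1, M = 0, N = 0.
Assemble K = (LN − M²)/(EG − F²) = 0. At (u, v) = (-5*pi/6, -5): K = 0.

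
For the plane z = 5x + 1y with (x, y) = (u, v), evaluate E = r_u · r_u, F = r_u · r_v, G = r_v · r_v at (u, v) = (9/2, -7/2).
E = 26;  F = 5;  G = 2

Partials: r_u = (1, 0, 5), r_v = (0, 1, 1). As functions of (u, v):
  E = r_u · r_u = 26,
  F = r_u · r_v = 5,
  G = r_v · r_v = 2.
Evaluating at (u, v) = (9/2, -7/2): E = 26, F = 5, G = 2.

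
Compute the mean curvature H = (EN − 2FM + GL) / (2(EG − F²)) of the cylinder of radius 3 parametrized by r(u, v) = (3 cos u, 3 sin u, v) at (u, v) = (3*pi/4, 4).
H = -1/6

With E = 9, F = 0, G = 1, L = -3, M = 0, N = 0, assemble
  H = (EN − 2FM + GL) / (2(EG − F²)) = -1/6.
At (u, v) = (3*pi/4, 4): H = -1/6.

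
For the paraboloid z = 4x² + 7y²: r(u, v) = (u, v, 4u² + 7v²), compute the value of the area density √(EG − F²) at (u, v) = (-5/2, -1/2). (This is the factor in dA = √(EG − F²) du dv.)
√(EG − F²)|_{(-5/2, -1/2)} = 15*sqrt(2)

E = 64*u^2 + 1, F = 112*u*v, G = 196*v^2 + 1, so EG − F² = 64*u^2 + 196*v^2 + 1. Taking the positive square root: √(EG − F²) = sqrt(64*u^2 + 196*v^2 + 1). At (u, v) = (-5/2, -1/2): 15*sqrt(2).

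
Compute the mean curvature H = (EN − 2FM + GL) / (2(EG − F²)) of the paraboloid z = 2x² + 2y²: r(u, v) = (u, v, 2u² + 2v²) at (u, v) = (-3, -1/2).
H = 300*sqrt(149)/22201

With E = 16*u^2 + 1, F = 16*u*v, G = 16*v^2 + 1, L = 4/sqrt(16*u^2 + 16*v^2 + 1), M = 0, N = 4/sqrt(16*u^2 + 16*v^2 + 1), assemble
  H = (EN − 2FM + GL) / (2(EG − F²)) = 4*(8*u^2 + 8*v^2 + 1)/(16*u^2 + 16*v^2 + 1)^(3/2).
At (u, v) = (-3, -1/2): H = 300*sqrt(149)/22201.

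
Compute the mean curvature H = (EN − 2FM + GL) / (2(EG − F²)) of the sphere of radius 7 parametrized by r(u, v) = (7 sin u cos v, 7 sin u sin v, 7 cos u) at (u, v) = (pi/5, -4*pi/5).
H = -1/7

With E = 49, F = 0, G = 49*sin(u)^2, L = -7*sin(u)/Abs(sin(u)), M = 0, N = -7*sin(u)^3/Abs(sin(u)), assemble
  H = (EN − 2FM + GL) / (2(EG − F²)) = -sin(u)/(7*Abs(sin(u))).
At (u, v) = (pi/5, -4*pi/5): H = -1/7.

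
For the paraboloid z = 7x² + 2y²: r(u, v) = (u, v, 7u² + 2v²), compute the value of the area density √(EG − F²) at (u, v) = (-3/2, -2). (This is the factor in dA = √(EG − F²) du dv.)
√(EG − F²)|_{(-3/2, -2)} = sqrt(506)

E = 196*u^2 + 1, F = 56*u*v, G = 16*v^2 + 1, so EG − F² = 196*u^2 + 16*v^2 + 1. Taking the positive square root: √(EG − F²) = sqrt(196*u^2 + 16*v^2 + 1). At (u, v) = (-3/2, -2): sqrt(506).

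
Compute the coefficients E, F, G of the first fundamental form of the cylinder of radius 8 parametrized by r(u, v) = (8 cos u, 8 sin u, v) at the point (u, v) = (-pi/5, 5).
E = 64;  F = 0;  G = 1

Partials: r_u = (-8*sin(u), 8*cos(u), 0), r_v = (0, 0, 1). As functions of (u, v):
  E = r_u · r_u = 64,
  F = r_u · r_v = 0,
  G = r_v · r_v = 1.
Evaluating at (u, v) = (-pi/5, 5): E = 64, F = 0, G = 1.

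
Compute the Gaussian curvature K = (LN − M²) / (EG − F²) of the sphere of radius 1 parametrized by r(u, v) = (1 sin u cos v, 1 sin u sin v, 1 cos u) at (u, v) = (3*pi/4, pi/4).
K = 1

Coefficients of the first fundamental form: E = 1, F = 0, G = sin(u)^2.
Coefficients of the second fundamental form: L = -sin(u)/Abs(sin(u)), M = 0, N = -sin(u)^3/Abs(sin(u)).
Assemble K = (LN − M²)/(EG − F²) = 1. At (u, v) = (3*pi/4, pi/4): K = 1.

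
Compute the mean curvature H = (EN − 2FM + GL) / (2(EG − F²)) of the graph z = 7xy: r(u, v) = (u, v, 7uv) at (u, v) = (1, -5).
H = 343*sqrt(51)/65025

With E = 49*v^2 + 1, F = 49*u*v, G = 49*u^2 + 1, L = 0, M = 7/sqrt(49*u^2 + 49*v^2 + 1), N = 0, assemble
  H = (EN − 2FM + GL) / (2(EG − F²)) = -343*u*v/(49*u^2 + 49*v^2 + 1)^(3/2).
At (u, v) = (1, -5): H = 343*sqrt(51)/65025.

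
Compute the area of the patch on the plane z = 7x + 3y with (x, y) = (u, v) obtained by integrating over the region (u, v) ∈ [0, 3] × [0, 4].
Area = 12*sqrt(59)

Area = ∫∫ √(EG − F²) du dv with √(EG − F²) = sqrt(59). Integrating over [0, 3] × [0, 4] gives 12*sqrt(59).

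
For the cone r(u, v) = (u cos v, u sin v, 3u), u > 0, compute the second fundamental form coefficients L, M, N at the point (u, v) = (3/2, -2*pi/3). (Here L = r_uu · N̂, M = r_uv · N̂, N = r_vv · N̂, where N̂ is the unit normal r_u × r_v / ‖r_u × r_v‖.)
L = 0;  M = 0;  N = 9*sqrt(10)/20

Compute the unit normal N̂(u, v) = (-3*sqrt(10)*u*cos(v)/(10*Abs(u)), -3*sqrt(10)*u*sin(v)/(10*Abs(u)), sqrt(10)*u/(10*Abs(u))), and the second partials r_uu, r_uv, r_vv. Take dot products:
  L(u, v) = r_uu · N̂ = 0,
  M(u, v) = r_uv · N̂ = 0,
  N(u, v) = r_vv · N̂ = 3*sqrt(10)*u^2/(10*Abs(u)).
Evaluating at (u, v) = (3/2, -2*pi/3):
  L = 0, M = 0, N = 9*sqrt(10)/20.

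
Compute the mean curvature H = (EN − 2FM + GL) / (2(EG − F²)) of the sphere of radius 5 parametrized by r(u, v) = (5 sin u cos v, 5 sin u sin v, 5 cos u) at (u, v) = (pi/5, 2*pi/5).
H = -1/5

With E = 25, F = 0, G = 25*sin(u)^2, L = -5*sin(u)/Abs(sin(u)), M = 0, N = -5*sin(u)^3/Abs(sin(u)), assemble
  H = (EN − 2FM + GL) / (2(EG − F²)) = -sin(u)/(5*Abs(sin(u))).
At (u, v) = (pi/5, 2*pi/5): H = -1/5.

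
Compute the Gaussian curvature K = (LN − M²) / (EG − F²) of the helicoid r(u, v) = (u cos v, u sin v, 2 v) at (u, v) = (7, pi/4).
K = -4/2809

Coefficients of the first fundamental form: E = 1, F = 0, G = u^2 + 4.
Coefficients of the second fundamental form: L = 0, M = -2/sqrt(u^2 + 4), N = 0.
Assemble K = (LN − M²)/(EG − F²) = -4/(u^2 + 4)^2. At (u, v) = (7, pi/4): K = -4/2809.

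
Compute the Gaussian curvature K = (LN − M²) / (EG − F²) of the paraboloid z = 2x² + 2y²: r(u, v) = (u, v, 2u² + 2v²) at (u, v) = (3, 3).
K = 16/83521

Coefficients of the first fundamental form: E = 16*u^2 + 1, F = 16*u*v, G = 16*v^2 + 1.
Coefficients of the second fundamental form: L = 4/sqrt(16*u^2 + 16*v^2 + 1), M = 0, N = 4/sqrt(16*u^2 + 16*v^2 + 1).
Assemble K = (LN − M²)/(EG − F²) = 16/(256*u^4 + 512*u^2*v^2 + 32*u^2 + 256*v^4 + 32*v^2 + 1). At (u, v) = (3, 3): K = 16/83521.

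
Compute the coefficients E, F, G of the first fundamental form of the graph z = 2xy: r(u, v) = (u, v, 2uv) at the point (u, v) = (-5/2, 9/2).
E = 82;  F = -45;  G = 26

Partials: r_u = (1, 0, 2*v), r_v = (0, 1, 2*u). As functions of (u, v):
  E = r_u · r_u = 4*v^2 + 1,
  F = r_u · r_v = 4*u*v,
  G = r_v · r_v = 4*u^2 + 1.
Evaluating at (u, v) = (-5/2, 9/2): E = 82, F = -45, G = 26.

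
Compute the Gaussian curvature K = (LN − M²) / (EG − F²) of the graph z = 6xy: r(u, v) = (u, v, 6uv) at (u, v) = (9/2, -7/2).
K = -36/1371241

Coefficients of the first fundamental form: E = 36*v^2 + 1, F = 36*u*v, G = 36*u^2 + 1.
Coefficients of the second fundamental form: L = 0, M = 6/sqrt(36*u^2 + 36*v^2 + 1), N = 0.
Assemble K = (LN − M²)/(EG − F²) = -36/(1296*u^4 + 2592*u^2*v^2 + 72*u^2 + 1296*v^4 + 72*v^2 + 1). At (u, v) = (9/2, -7/2): K = -36/1371241.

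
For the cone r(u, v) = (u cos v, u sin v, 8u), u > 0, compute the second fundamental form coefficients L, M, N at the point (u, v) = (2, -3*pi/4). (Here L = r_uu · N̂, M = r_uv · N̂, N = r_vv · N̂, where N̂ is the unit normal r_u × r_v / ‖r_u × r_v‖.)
L = 0;  M = 0;  N = 16*sqrt(65)/65

Compute the unit normal N̂(u, v) = (-8*sqrt(65)*u*cos(v)/(65*Abs(u)), -8*sqrt(65)*u*sin(v)/(65*Abs(u)), sqrt(65)*u/(65*Abs(u))), and the second partials r_uu, r_uv, r_vv. Take dot products:
  L(u, v) = r_uu · N̂ = 0,
  M(u, v) = r_uv · N̂ = 0,
  N(u, v) = r_vv · N̂ = 8*sqrt(65)*u^2/(65*Abs(u)).
Evaluating at (u, v) = (2, -3*pi/4):
  L = 0, M = 0, N = 16*sqrt(65)/65.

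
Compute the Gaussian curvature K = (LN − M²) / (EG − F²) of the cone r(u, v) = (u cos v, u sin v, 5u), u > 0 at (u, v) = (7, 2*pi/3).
K = 0

Coefficients of the first fundamental form: E = 26, F = 0, G = u^2.
Coefficients of the second fundamental form: L = 0, M = 0, N = 5*sqrt(26)*u^2/(26*Abs(u)).
Assemble K = (LN − M²)/(EG − F²) = 0. At (u, v) = (7, 2*pi/3): K = 0.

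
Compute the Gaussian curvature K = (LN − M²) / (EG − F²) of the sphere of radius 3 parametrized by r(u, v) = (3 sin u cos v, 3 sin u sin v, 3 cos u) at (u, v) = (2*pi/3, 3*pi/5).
K = 1/9

Coefficients of the first fundamental form: E = 9, F = 0, G = 9*sin(u)^2.
Coefficients of the second fundamental form: L = -3*sin(u)/Abs(sin(u)), M = 0, N = -3*sin(u)^3/Abs(sin(u)).
Assemble K = (LN − M²)/(EG − F²) = 1/9. At (u, v) = (2*pi/3, 3*pi/5): K = 1/9.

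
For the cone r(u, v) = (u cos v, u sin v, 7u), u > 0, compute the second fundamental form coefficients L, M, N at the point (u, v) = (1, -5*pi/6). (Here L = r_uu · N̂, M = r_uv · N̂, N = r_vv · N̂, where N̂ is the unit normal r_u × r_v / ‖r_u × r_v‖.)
L = 0;  M = 0;  N = 7*sqrt(2)/10

Compute the unit normal N̂(u, v) = (-7*sqrt(2)*u*cos(v)/(10*Abs(u)), -7*sqrt(2)*u*sin(v)/(10*Abs(u)), sqrt(2)*u/(10*Abs(u))), and the second partials r_uu, r_uv, r_vv. Take dot products:
  L(u, v) = r_uu · N̂ = 0,
  M(u, v) = r_uv · N̂ = 0,
  N(u, v) = r_vv · N̂ = 7*sqrt(2)*u^2/(10*Abs(u)).
Evaluating at (u, v) = (1, -5*pi/6):
  L = 0, M = 0, N = 7*sqrt(2)/10.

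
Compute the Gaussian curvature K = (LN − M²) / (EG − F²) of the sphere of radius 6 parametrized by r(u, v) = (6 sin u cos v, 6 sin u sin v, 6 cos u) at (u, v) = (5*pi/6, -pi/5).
K = 1/36

Coefficients of the first fundamental form: E = 36, F = 0, G = 36*sin(u)^2.
Coefficients of the second fundamental form: L = -6*sin(u)/Abs(sin(u)), M = 0, N = -6*sin(u)^3/Abs(sin(u)).
Assemble K = (LN − M²)/(EG − F²) = 1/36. At (u, v) = (5*pi/6, -pi/5): K = 1/36.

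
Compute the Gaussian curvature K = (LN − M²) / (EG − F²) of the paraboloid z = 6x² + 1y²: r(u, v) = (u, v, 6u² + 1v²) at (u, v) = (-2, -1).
K = 24/337561

Coefficients of the first fundamental form: E = 144*u^2 + 1, F = 24*u*v, G = 4*v^2 + 1.
Coefficients of the second fundamental form: L = 12/sqrt(144*u^2 + 4*v^2 + 1), M = 0, N = 2/sqrt(144*u^2 + 4*v^2 + 1).
Assemble K = (LN − M²)/(EG − F²) = 24/(20736*u^4 + 1152*u^2*v^2 + 288*u^2 + 16*v^4 + 8*v^2 + 1). At (u, v) = (-2, -1): K = 24/337561.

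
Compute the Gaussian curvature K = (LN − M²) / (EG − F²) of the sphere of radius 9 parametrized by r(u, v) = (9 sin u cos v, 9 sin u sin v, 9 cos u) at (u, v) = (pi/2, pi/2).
K = 1/81

Coefficients of the first fundamental form: E = 81, F = 0, G = 81*sin(u)^2.
Coefficients of the second fundamental form: L = -9*sin(u)/Abs(sin(u)), M = 0, N = -9*sin(u)^3/Abs(sin(u)).
Assemble K = (LN − M²)/(EG − F²) = 1/81. At (u, v) = (pi/2, pi/2): K = 1/81.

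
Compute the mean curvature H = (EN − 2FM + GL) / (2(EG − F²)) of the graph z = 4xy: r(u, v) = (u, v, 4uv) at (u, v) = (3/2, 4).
H = -384*sqrt(293)/85849

With E = 16*v^2 + 1, F = 16*u*v, G = 16*u^2 + 1, L = 0, M = 4/sqrt(16*u^2 + 16*v^2 + 1), N = 0, assemble
  H = (EN − 2FM + GL) / (2(EG − F²)) = -64*u*v/(16*u^2 + 16*v^2 + 1)^(3/2).
At (u, v) = (3/2, 4): H = -384*sqrt(293)/85849.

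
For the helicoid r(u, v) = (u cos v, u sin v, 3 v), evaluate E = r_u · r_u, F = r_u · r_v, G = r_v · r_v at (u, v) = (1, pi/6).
E = 1;  F = 0;  G = 10

Partials: r_u = (cos(v), sin(v), 0), r_v = (-u*sin(v), u*cos(v), 3). As functions of (u, v):
  E = r_u · r_u = 1,
  F = r_u · r_v = 0,
  G = r_v · r_v = u^2 + 9.
Evaluating at (u, v) = (1, pi/6): E = 1, F = 0, G = 10.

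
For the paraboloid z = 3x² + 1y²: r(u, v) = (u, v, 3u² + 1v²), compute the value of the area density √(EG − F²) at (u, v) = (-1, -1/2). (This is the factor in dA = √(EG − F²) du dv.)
√(EG − F²)|_{(-1, -1/2)} = sqrt(38)

E = 36*u^2 + 1, F = 12*u*v, G = 4*v^2 + 1, so EG − F² = 36*u^2 + 4*v^2 + 1. Taking the positive square root: √(EG − F²) = sqrt(36*u^2 + 4*v^2 + 1). At (u, v) = (-1, -1/2): sqrt(38).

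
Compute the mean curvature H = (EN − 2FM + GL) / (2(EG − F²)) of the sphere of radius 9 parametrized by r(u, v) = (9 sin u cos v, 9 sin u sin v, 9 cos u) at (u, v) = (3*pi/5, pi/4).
H = -1/9

With E = 81, F = 0, G = 81*sin(u)^2, L = -9*sin(u)/Abs(sin(u)), M = 0, N = -9*sin(u)^3/Abs(sin(u)), assemble
  H = (EN − 2FM + GL) / (2(EG − F²)) = -sin(u)/(9*Abs(sin(u))).
At (u, v) = (3*pi/5, pi/4): H = -1/9.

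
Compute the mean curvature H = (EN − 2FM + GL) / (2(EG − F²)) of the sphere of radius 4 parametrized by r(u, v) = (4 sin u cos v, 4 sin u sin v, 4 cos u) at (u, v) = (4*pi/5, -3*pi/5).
H = -1/4

With E = 16, F = 0, G = 16*sin(u)^2, L = -4*sin(u)/Abs(sin(u)), M = 0, N = -4*sin(u)^3/Abs(sin(u)), assemble
  H = (EN − 2FM + GL) / (2(EG − F²)) = -sin(u)/(4*Abs(sin(u))).
At (u, v) = (4*pi/5, -3*pi/5): H = -1/4.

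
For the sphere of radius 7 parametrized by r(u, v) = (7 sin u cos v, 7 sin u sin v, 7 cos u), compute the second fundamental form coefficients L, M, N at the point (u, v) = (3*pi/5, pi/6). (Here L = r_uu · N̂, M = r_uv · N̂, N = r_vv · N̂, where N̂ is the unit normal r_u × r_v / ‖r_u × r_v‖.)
L = -7;  M = 0;  N = -35/8 - 7*sqrt(5)/8

Compute the unit normal N̂(u, v) = (sin(u)^2*cos(v)/Abs(sin(u)), sin(u)^2*sin(v)/Abs(sin(u)), sin(2*u)/(2*Abs(sin(u)))), and the second partials r_uu, r_uv, r_vv. Take dot products:
  L(u, v) = r_uu · N̂ = -7*sin(u)/Abs(sin(u)),
  M(u, v) = r_uv · N̂ = 0,
  N(u, v) = r_vv · N̂ = -7*sin(u)^3/Abs(sin(u)).
Evaluating at (u, v) = (3*pi/5, pi/6):
  L = -7, M = 0, N = -35/8 - 7*sqrt(5)/8.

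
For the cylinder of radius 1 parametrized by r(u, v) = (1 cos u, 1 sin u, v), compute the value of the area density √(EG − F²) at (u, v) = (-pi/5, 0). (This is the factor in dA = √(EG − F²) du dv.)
√(EG − F²)|_{(-pi/5, 0)} = 1

E = 1, F = 0, G = 1, so EG − F² = 1. Taking the positive square root: √(EG − F²) = 1. At (u, v) = (-pi/5, 0): 1.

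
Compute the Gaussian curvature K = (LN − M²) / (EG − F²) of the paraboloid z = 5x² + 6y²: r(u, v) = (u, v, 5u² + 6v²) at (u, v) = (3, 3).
K = 120/4826809

Coefficients of the first fundamental form: E = 100*u^2 + 1, F = 120*u*v, G = 144*v^2 + 1.
Coefficients of the second fundamental form: L = 10/sqrt(100*u^2 + 144*v^2 + 1), M = 0, N = 12/sqrt(100*u^2 + 144*v^2 + 1).
Assemble K = (LN − M²)/(EG − F²) = 120/(10000*u^4 + 28800*u^2*v^2 + 200*u^2 + 20736*v^4 + 288*v^2 + 1). At (u, v) = (3, 3): K = 120/4826809.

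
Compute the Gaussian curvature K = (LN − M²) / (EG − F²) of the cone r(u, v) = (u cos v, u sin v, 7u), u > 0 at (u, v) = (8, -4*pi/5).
K = 0

Coefficients of the first fundamental form: E = 50, F = 0, G = u^2.
Coefficients of the second fundamental form: L = 0, M = 0, N = 7*sqrt(2)*u^2/(10*Abs(u)).
Assemble K = (LN − M²)/(EG − F²) = 0. At (u, v) = (8, -4*pi/5): K = 0.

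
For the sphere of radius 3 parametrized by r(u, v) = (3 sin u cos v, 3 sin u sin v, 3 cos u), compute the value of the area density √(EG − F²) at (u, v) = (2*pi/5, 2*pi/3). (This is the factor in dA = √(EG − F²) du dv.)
√(EG − F²)|_{(2*pi/5, 2*pi/3)} = 9*sqrt(2*sqrt(5) + 10)/4

E = 9, F = 0, G = 9*sin(u)^2, so EG − F² = 81*sin(u)^2. Taking the positive square root: √(EG − F²) = 9*Abs(sin(u)). At (u, v) = (2*pi/5, 2*pi/3): 9*sqrt(2*sqrt(5) + 10)/4.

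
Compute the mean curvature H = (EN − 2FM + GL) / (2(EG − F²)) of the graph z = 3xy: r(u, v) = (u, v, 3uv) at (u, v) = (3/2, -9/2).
H = 729*sqrt(814)/331298

With E = 9*v^2 + 1, F = 9*u*v, G = 9*u^2 + 1, L = 0, M = 3/sqrt(9*u^2 + 9*v^2 + 1), N = 0, assemble
  H = (EN − 2FM + GL) / (2(EG − F²)) = -27*u*v/(9*u^2 + 9*v^2 + 1)^(3/2).
At (u, v) = (3/2, -9/2): H = 729*sqrt(814)/331298.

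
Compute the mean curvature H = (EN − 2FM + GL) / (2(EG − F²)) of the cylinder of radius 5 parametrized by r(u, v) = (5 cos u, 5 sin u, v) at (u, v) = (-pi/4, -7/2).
H = -1/10

With E = 25, F = 0, G = 1, L = -5, M = 0, N = 0, assemble
  H = (EN − 2FM + GL) / (2(EG − F²)) = -1/10.
At (u, v) = (-pi/4, -7/2): H = -1/10.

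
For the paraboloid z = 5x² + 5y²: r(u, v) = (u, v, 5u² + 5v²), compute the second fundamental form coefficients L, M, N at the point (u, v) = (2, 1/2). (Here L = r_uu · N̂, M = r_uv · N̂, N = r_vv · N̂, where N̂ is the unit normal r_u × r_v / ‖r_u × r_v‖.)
L = 5*sqrt(426)/213;  M = 0;  N = 5*sqrt(426)/213

Compute the unit normal N̂(u, v) = (-10*u/sqrt(100*u^2 + 100*v^2 + 1), -10*v/sqrt(100*u^2 + 100*v^2 + 1), 1/sqrt(100*u^2 + 100*v^2 + 1)), and the second partials r_uu, r_uv, r_vv. Take dot products:
  L(u, v) = r_uu · N̂ = 10/sqrt(100*u^2 + 100*v^2 + 1),
  M(u, v) = r_uv · N̂ = 0,
  N(u, v) = r_vv · N̂ = 10/sqrt(100*u^2 + 100*v^2 + 1).
Evaluating at (u, v) = (2, 1/2):
  L = 5*sqrt(426)/213, M = 0, N = 5*sqrt(426)/213.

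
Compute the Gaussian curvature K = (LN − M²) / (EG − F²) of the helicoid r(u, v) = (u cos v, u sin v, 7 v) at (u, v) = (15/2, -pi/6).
K = -784/177241

Coefficients of the first fundamental form: E = 1, F = 0, G = u^2 + 49.
Coefficients of the second fundamental form: L = 0, M = -7/sqrt(u^2 + 49), N = 0.
Assemble K = (LN − M²)/(EG − F²) = -49/(u^2 + 49)^2. At (u, v) = (15/2, -pi/6): K = -784/177241.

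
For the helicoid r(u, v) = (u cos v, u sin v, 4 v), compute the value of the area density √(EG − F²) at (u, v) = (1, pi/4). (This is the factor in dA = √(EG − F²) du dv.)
√(EG − F²)|_{(1, pi/4)} = sqrt(17)

E = 1, F = 0, G = u^2 + 16, so EG − F² = u^2 + 16. Taking the positive square root: √(EG − F²) = sqrt(u^2 + 16). At (u, v) = (1, pi/4): sqrt(17).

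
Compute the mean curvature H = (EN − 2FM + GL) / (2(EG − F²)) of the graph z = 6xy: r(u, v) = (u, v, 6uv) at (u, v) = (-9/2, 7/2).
H = 3402*sqrt(1171)/1371241

With E = 36*v^2 + 1, F = 36*u*v, G = 36*u^2 + 1, L = 0, M = 6/sqrt(36*u^2 + 36*v^2 + 1), N = 0, assemble
  H = (EN − 2FM + GL) / (2(EG − F²)) = -216*u*v/(36*u^2 + 36*v^2 + 1)^(3/2).
At (u, v) = (-9/2, 7/2): H = 3402*sqrt(1171)/1371241.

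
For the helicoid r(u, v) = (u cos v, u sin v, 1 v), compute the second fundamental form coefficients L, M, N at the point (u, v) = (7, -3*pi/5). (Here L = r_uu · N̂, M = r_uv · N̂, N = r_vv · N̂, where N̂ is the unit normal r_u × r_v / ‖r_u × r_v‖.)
L = 0;  M = -sqrt(2)/10;  N = 0

Compute the unit normal N̂(u, v) = (sin(v)/sqrt(u^2 + 1), -cos(v)/sqrt(u^2 + 1), u/sqrt(u^2 + 1)), and the second partials r_uu, r_uv, r_vv. Take dot products:
  L(u, v) = r_uu · N̂ = 0,
  M(u, v) = r_uv · N̂ = -1/sqrt(u^2 + 1),
  N(u, v) = r_vv · N̂ = 0.
Evaluating at (u, v) = (7, -3*pi/5):
  L = 0, M = -sqrt(2)/10, N = 0.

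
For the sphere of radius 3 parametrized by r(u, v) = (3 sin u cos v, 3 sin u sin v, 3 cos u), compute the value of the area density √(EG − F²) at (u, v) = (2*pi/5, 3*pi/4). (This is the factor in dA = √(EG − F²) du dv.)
√(EG − F²)|_{(2*pi/5, 3*pi/4)} = 9*sqrt(2*sqrt(5) + 10)/4

E = 9, F = 0, G = 9*sin(u)^2, so EG − F² = 81*sin(u)^2. Taking the positive square root: √(EG − F²) = 9*Abs(sin(u)). At (u, v) = (2*pi/5, 3*pi/4): 9*sqrt(2*sqrt(5) + 10)/4.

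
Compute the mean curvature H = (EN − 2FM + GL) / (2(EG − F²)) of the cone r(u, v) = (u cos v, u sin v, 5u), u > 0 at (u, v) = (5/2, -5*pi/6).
H = sqrt(26)/26

With E = 26, F = 0, G = u^2, L = 0, M = 0, N = 5*sqrt(26)*u^2/(26*Abs(u)), assemble
  H = (EN − 2FM + GL) / (2(EG − F²)) = 5*sqrt(26)/(52*Abs(u)).
At (u, v) = (5/2, -5*pi/6): H = sqrt(26)/26.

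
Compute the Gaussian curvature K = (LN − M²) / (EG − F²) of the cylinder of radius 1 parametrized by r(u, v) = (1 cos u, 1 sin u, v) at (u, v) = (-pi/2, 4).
K = 0

Coefficients of the first fundamental form: E = 1, F = 0, G = 1.
Coefficients of the second fundamental form: L = -1, M = 0, N = 0.
Assemble K = (LN − M²)/(EG − F²) = 0. At (u, v) = (-pi/2, 4): K = 0.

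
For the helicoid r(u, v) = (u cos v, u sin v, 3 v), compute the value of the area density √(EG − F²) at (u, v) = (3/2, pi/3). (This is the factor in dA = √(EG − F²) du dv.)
√(EG − F²)|_{(3/2, pi/3)} = 3*sqrt(5)/2

E = 1, F = 0, G = u^2 + 9, so EG − F² = u^2 + 9. Taking the positive square root: √(EG − F²) = sqrt(u^2 + 9). At (u, v) = (3/2, pi/3): 3*sqrt(5)/2.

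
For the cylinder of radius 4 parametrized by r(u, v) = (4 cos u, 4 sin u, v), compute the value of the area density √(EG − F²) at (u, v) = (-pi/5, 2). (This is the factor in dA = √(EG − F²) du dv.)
√(EG − F²)|_{(-pi/5, 2)} = 4

E = 16, F = 0, G = 1, so EG − F² = 16. Taking the positive square root: √(EG − F²) = 4. At (u, v) = (-pi/5, 2): 4.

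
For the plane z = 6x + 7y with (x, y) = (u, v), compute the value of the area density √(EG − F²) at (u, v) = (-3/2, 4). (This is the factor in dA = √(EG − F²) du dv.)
√(EG − F²)|_{(-3/2, 4)} = sqrt(86)

E = 37, F = 42, G = 50, so EG − F² = 86. Taking the positive square root: √(EG − F²) = sqrt(86). At (u, v) = (-3/2, 4): sqrt(86).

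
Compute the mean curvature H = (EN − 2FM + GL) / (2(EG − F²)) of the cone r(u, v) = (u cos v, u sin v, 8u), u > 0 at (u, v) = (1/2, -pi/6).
H = 8*sqrt(65)/65

With E = 65, F = 0, G = u^2, L = 0, M = 0, N = 8*sqrt(65)*u^2/(65*Abs(u)), assemble
  H = (EN − 2FM + GL) / (2(EG − F²)) = 4*sqrt(65)/(65*Abs(u)).
At (u, v) = (1/2, -pi/6): H = 8*sqrt(65)/65.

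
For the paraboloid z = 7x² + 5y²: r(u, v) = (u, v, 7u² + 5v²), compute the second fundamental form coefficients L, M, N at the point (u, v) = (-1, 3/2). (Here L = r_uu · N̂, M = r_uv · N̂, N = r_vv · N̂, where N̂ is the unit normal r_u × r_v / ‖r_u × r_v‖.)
L = 7*sqrt(422)/211;  M = 0;  N = 5*sqrt(422)/211

Compute the unit normal N̂(u, v) = (-14*u/sqrt(196*u^2 + 100*v^2 + 1), -10*v/sqrt(196*u^2 + 100*v^2 + 1), 1/sqrt(196*u^2 + 100*v^2 + 1)), and the second partials r_uu, r_uv, r_vv. Take dot products:
  L(u, v) = r_uu · N̂ = 14/sqrt(196*u^2 + 100*v^2 + 1),
  M(u, v) = r_uv · N̂ = 0,
  N(u, v) = r_vv · N̂ = 10/sqrt(196*u^2 + 100*v^2 + 1).
Evaluating at (u, v) = (-1, 3/2):
  L = 7*sqrt(422)/211, M = 0, N = 5*sqrt(422)/211.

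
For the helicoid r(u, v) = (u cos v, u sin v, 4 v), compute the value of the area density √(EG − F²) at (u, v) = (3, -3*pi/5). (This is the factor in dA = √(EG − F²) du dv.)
√(EG − F²)|_{(3, -3*pi/5)} = 5

E = 1, F = 0, G = u^2 + 16, so EG − F² = u^2 + 16. Taking the positive square root: √(EG − F²) = sqrt(u^2 + 16). At (u, v) = (3, -3*pi/5): 5.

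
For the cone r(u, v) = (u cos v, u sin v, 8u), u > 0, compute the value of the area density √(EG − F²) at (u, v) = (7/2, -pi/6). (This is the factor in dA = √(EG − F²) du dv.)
√(EG − F²)|_{(7/2, -pi/6)} = 7*sqrt(65)/2

E = 65, F = 0, G = u^2, so EG − F² = 65*u^2. Taking the positive square root: √(EG − F²) = sqrt(65)*Abs(u). At (u, v) = (7/2, -pi/6): 7*sqrt(65)/2.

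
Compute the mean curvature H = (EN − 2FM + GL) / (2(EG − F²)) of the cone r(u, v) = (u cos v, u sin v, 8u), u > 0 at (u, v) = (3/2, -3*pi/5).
H = 8*sqrt(65)/195

With E = 65, F = 0, G = u^2, L = 0, M = 0, N = 8*sqrt(65)*u^2/(65*Abs(u)), assemble
  H = (EN − 2FM + GL) / (2(EG − F²)) = 4*sqrt(65)/(65*Abs(u)).
At (u, v) = (3/2, -3*pi/5): H = 8*sqrt(65)/195.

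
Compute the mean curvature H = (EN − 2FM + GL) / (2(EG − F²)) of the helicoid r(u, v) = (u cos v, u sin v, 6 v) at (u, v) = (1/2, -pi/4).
H = 0

With E = 1, F = 0, G = u^2 + 36, L = 0, M = -6/sqrt(u^2 + 36), N = 0, assemble
  H = (EN − 2FM + GL) / (2(EG − F²)) = 0.
At (u, v) = (1/2, -pi/4): H = 0.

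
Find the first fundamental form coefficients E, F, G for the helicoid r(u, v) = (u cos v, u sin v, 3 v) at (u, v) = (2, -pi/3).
E = 1;  F = 0;  G = 13

Partials: r_u = (cos(v), sin(v), 0), r_v = (-u*sin(v), u*cos(v), 3). As functions of (u, v):
  E = r_u · r_u = 1,
  F = r_u · r_v = 0,
  G = r_v · r_v = u^2 + 9.
Evaluating at (u, v) = (2, -pi/3): E = 1, F = 0, G = 13.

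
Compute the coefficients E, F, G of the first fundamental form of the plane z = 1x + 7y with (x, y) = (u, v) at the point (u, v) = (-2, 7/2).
E = 2;  F = 7;  G = 50

Partials: r_u = (1, 0, 1), r_v = (0, 1, 7). As functions of (u, v):
  E = r_u · r_u = 2,
  F = r_u · r_v = 7,
  G = r_v · r_v = 50.
Evaluating at (u, v) = (-2, 7/2): E = 2, F = 7, G = 50.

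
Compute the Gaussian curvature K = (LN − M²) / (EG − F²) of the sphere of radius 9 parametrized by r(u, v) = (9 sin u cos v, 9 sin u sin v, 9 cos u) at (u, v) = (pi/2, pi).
K = 1/81

Coefficients of the first fundamental form: E = 81, F = 0, G = 81*sin(u)^2.
Coefficients of the second fundamental form: L = -9*sin(u)/Abs(sin(u)), M = 0, N = -9*sin(u)^3/Abs(sin(u)).
Assemble K = (LN − M²)/(EG − F²) = 1/81. At (u, v) = (pi/2, pi): K = 1/81.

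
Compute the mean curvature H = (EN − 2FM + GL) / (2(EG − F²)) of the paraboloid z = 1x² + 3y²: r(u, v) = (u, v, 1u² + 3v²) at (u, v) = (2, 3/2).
H = 19*sqrt(2)/196

With E = 4*u^2 + 1, F = 12*u*v, G = 36*v^2 + 1, L = 2/sqrt(4*u^2 + 36*v^2 + 1), M = 0, N = 6/sqrt(4*u^2 + 36*v^2 + 1), assemble
  H = (EN − 2FM + GL) / (2(EG − F²)) = 4*(3*u^2 + 9*v^2 + 1)/(4*u^2 + 36*v^2 + 1)^(3/2).
At (u, v) = (2, 3/2): H = 19*sqrt(2)/196.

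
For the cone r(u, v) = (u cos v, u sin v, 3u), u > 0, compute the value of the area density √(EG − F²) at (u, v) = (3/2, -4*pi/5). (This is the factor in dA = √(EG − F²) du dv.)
√(EG − F²)|_{(3/2, -4*pi/5)} = 3*sqrt(10)/2

E = 10, F = 0, G = u^2, so EG − F² = 10*u^2. Taking the positive square root: √(EG − F²) = sqrt(10)*Abs(u). At (u, v) = (3/2, -4*pi/5): 3*sqrt(10)/2.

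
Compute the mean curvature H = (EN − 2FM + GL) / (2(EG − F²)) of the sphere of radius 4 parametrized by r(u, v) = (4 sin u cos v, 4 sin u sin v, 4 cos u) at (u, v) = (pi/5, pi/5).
H = -1/4

With E = 16, F = 0, G = 16*sin(u)^2, L = -4*sin(u)/Abs(sin(u)), M = 0, N = -4*sin(u)^3/Abs(sin(u)), assemble
  H = (EN − 2FM + GL) / (2(EG − F²)) = -sin(u)/(4*Abs(sin(u))).
At (u, v) = (pi/5, pi/5): H = -1/4.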